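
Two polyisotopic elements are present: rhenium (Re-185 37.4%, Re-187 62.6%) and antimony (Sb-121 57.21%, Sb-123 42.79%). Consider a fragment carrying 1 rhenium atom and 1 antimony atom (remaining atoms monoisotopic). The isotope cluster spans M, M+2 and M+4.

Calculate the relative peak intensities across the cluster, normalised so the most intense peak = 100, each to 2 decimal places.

41.29 : 100.00 : 51.69

Rhenium pattern (n=1): 0.3740 : 0.6260
Antimony pattern (n=1): 0.5721 : 0.4279
Convolve the two distributions (both contribute in 2-u steps):
  M: 0.3740×0.5721 = 0.213965
  M+2: 0.3740×0.4279 + 0.6260×0.5721 = 0.518169
  M+4: 0.6260×0.4279 = 0.267865
Scale to base peak (0.518169) = 100: 41.29 : 100.00 : 51.69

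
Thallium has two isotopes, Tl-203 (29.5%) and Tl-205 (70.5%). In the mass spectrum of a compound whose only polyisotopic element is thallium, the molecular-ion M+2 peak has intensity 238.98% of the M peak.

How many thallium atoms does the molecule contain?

1

With n Tl atoms, P(M+2)/P(M) = C(n,1)·p^(n−1)q / p^n = n·q/p = n · 0.705/0.295.
n = 2.3898 × 0.295/0.705 = 1.00 ≈ 1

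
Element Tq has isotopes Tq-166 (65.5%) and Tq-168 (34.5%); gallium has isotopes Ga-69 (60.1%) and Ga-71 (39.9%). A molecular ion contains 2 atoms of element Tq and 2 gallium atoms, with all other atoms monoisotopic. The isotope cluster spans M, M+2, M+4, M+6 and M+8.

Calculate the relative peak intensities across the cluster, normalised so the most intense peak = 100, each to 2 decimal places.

42.00 : 100.00 : 88.90 : 34.97 : 5.14

Element Tq pattern (n=2): 0.429025 : 0.45195 : 0.119025
Gallium pattern (n=2): 0.361201 : 0.479598 : 0.159201
Convolve the two distributions (both contribute in 2-u steps):
  M: 0.429025×0.361201 = 0.154964
  M+2: 0.429025×0.479598 + 0.45195×0.361201 = 0.369004
  M+4: 0.429025×0.159201 + 0.45195×0.479598 + 0.119025×0.361201 = 0.328047
  M+6: 0.45195×0.159201 + 0.119025×0.479598 = 0.129035
  M+8: 0.119025×0.159201 = 0.018949
Scale to base peak (0.369004) = 100: 42.00 : 100.00 : 88.90 : 34.97 : 5.14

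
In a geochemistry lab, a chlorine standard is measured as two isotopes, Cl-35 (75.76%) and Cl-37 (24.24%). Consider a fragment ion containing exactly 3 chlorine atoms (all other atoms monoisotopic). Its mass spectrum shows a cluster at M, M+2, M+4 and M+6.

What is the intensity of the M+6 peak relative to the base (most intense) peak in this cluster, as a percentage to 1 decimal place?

Term probabilities: M 0.4348, M+2 0.4174, M+4 0.1335, M+6 0.0142. Base peak = M.
P(M) = C(3,0) × 0.7576^3 × 0.2424^0 = 1 × 0.4348304 × 1.0000 = 0.434830 (base)
P(M+6) = C(3,3) × 0.7576^0 × 0.2424^3 = 1 × 1.0000 × 0.01424288 = 0.014243
Relative intensity = 0.014243 / 0.434830 × 100 = 3.3

3.3%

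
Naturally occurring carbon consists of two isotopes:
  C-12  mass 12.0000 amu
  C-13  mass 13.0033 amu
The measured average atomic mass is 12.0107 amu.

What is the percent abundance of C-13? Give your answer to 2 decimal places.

1.07%

Let x be the fractional abundance of C-12; then C-13 has abundance 1 − x.
12.0000·x + 13.0033·(1 − x) = 12.0107
(12.0000 − 13.0033)·x = 12.0107 − 13.0033
x = -0.9926 / -1.0033 = 0.98934 → 98.93% C-12, 1.07% C-13.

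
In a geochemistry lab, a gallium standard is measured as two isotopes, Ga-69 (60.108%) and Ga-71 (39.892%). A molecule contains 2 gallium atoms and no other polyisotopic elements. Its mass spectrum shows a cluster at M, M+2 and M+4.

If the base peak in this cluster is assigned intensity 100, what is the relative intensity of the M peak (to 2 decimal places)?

75.34

Binomial terms of (0.60108 + 0.39892)^2: M 0.3613, M+2 0.4796, M+4 0.1591 → M+2 is the base peak.
P(M+2) = C(2,1) × 0.60108^1 × 0.39892^1 = 2 × 0.60108 × 0.39892 = 0.479566 (base)
P(M) = C(2,0) × 0.60108^2 × 0.39892^0 = 1 × 0.36129717 × 1.0000 = 0.361297
Relative intensity = 0.361297 / 0.479566 × 100 = 75.34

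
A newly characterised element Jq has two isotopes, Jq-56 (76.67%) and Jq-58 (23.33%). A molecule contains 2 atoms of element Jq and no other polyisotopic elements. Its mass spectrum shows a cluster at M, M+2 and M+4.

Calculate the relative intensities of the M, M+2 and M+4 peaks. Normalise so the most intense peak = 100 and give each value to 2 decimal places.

Each Jq atom is independently Jq-56 (p = 0.7667) or Jq-58 (q = 0.2333); the cluster is the binomial expansion (p + q)^2.
P(M) = 0.7667^2 = 0.587829
P(M+2) = 2 × 0.7667^1 × 0.2333^1 = 0.357742
P(M+4) = 0.2333^2 = 0.054429
The M peak is largest (0.587829); scaling to 100 gives 100.00 : 60.86 : 9.26.

100.00 : 60.86 : 9.26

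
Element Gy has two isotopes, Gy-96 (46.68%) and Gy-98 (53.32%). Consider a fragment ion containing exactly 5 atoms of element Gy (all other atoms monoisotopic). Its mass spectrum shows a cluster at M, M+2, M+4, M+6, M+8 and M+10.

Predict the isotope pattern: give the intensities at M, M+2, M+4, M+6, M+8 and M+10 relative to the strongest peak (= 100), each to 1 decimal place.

6.7 : 38.3 : 87.5 : 100.0 : 57.1 : 13.0

Each Gy atom is independently Gy-96 (p = 0.4668) or Gy-98 (q = 0.5332); the cluster is the binomial expansion (p + q)^5.
P(M) = 0.4668^5 = 0.022164
P(M+2) = 5 × 0.4668^4 × 0.5332^1 = 0.126585
P(M+4) = 10 × 0.4668^3 × 0.5332^2 = 0.289183
P(M+6) = 10 × 0.4668^2 × 0.5332^3 = 0.330318
P(M+8) = 5 × 0.4668^1 × 0.5332^4 = 0.188652
P(M+10) = 0.5332^5 = 0.043097
The M+6 peak is largest (0.330318); scaling to 100 gives 6.7 : 38.3 : 87.5 : 100.0 : 57.1 : 13.0.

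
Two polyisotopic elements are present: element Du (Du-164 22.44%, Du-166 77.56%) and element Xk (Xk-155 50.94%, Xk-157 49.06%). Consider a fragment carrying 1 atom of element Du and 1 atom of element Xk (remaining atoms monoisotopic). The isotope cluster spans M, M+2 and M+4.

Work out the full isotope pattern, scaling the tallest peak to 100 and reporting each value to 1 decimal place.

Element Du pattern (n=1): 0.2244 : 0.7756
Element Xk pattern (n=1): 0.5094 : 0.4906
Convolve the two distributions (both contribute in 2-u steps):
  M: 0.2244×0.5094 = 0.114309
  M+2: 0.2244×0.4906 + 0.7756×0.5094 = 0.505181
  M+4: 0.7756×0.4906 = 0.380509
Scale to base peak (0.505181) = 100: 22.6 : 100.0 : 75.3

22.6 : 100.0 : 75.3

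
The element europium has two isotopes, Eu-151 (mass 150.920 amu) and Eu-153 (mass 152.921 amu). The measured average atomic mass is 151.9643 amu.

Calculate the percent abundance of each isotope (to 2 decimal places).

Eu-151: 47.81%, Eu-153: 52.19%

With x = fraction of Eu-151 (so Eu-153 is 1 − x):
150.920·x + 152.921·(1 − x) = 151.9643
(150.920 − 152.921)·x = 151.9643 − 152.921
x = -0.9567 / -2.001 = 0.47811 → 47.81% Eu-151, 52.19% Eu-153.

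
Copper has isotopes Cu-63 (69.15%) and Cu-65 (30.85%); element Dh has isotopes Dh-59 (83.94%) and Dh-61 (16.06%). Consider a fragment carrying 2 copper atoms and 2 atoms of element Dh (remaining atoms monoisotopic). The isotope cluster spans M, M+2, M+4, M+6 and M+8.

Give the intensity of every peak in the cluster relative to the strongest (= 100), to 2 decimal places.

78.44 : 100.00 : 45.26 : 8.54 : 0.57

Copper pattern (n=2): 0.47817225 : 0.4266555 : 0.09517225
Element Dh pattern (n=2): 0.70459236 : 0.26961528 : 0.02579236
Convolve the two distributions (both contribute in 2-u steps):
  M: 0.47817225×0.70459236 = 0.336917
  M+2: 0.47817225×0.26961528 + 0.4266555×0.70459236 = 0.429541
  M+4: 0.47817225×0.02579236 + 0.4266555×0.26961528 + 0.09517225×0.70459236 = 0.194424
  M+6: 0.4266555×0.02579236 + 0.09517225×0.26961528 = 0.036664
  M+8: 0.09517225×0.02579236 = 0.002455
Scale to base peak (0.429541) = 100: 78.44 : 100.00 : 45.26 : 8.54 : 0.57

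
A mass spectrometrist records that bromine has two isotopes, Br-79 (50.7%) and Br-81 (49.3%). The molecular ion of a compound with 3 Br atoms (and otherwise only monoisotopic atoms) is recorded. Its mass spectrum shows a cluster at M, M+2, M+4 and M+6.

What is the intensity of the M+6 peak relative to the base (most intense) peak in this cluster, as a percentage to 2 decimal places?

(0.507 + 0.493)^3 gives M 0.1303, M+2 0.3802, M+4 0.3697, M+6 0.1198; the largest is M+2.
P(M+2) = C(3,1) × 0.507^2 × 0.493^1 = 3 × 0.257049 × 0.4930 = 0.380175 (base)
P(M+6) = C(3,3) × 0.507^0 × 0.493^3 = 1 × 1.0000 × 0.11982316 = 0.119823
Relative intensity = 0.119823 / 0.380175 × 100 = 31.52

31.52%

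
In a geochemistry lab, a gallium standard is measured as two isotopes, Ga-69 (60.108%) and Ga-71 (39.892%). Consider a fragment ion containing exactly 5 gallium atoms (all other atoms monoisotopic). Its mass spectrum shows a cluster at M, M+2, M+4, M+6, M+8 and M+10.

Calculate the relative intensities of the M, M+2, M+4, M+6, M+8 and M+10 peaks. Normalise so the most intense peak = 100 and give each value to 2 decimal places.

The 5 Ga atoms are independent, so intensities follow the terms of (0.60108 + 0.39892)^5.
P(M) = 0.60108^5 = 0.078462
P(M+2) = 5 × 0.60108^4 × 0.39892^1 = 0.260366
P(M+4) = 10 × 0.60108^3 × 0.39892^2 = 0.345596
P(M+6) = 10 × 0.60108^2 × 0.39892^3 = 0.229362
P(M+8) = 5 × 0.60108^1 × 0.39892^4 = 0.076111
P(M+10) = 0.39892^5 = 0.010103
The M+4 peak is largest (0.345596); scaling to 100 gives 22.70 : 75.34 : 100.00 : 66.37 : 22.02 : 2.92.

22.70 : 75.34 : 100.00 : 66.37 : 22.02 : 2.92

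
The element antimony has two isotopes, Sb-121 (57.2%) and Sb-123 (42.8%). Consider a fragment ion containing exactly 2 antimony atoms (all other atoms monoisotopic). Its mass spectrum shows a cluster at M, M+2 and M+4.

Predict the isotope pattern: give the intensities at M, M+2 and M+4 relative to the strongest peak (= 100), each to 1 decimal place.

The 2 Sb atoms are independent, so intensities follow the terms of (0.572 + 0.428)^2.
P(M) = 0.572^2 = 0.327184
P(M+2) = 2 × 0.572^1 × 0.428^1 = 0.489632
P(M+4) = 0.428^2 = 0.183184
The M+2 peak is largest (0.489632); scaling to 100 gives 66.8 : 100.0 : 37.4.

66.8 : 100.0 : 37.4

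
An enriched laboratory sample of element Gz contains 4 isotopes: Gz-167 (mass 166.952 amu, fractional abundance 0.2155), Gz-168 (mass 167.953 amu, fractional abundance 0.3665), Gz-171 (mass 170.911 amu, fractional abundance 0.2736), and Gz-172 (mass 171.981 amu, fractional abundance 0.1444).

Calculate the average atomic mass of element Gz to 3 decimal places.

169.128 amu

Average mass = Σ (abundance × isotope mass) = 0.2155 × 166.952 + 0.3665 × 167.953 + 0.2736 × 170.911 + 0.1444 × 171.981
= 35.9782 + 61.5548 + 46.7612 + 24.8341 = 169.1283 amu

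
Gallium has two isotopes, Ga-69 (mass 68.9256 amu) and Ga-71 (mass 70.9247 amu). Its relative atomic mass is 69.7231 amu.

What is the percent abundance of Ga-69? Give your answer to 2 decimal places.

With x = fraction of Ga-69 (so Ga-71 is 1 − x):
68.9256·x + 70.9247·(1 − x) = 69.7231
(68.9256 − 70.9247)·x = 69.7231 − 70.9247
x = -1.2016 / -1.9991 = 0.60107 → 60.11% Ga-69, 39.89% Ga-71.

60.11%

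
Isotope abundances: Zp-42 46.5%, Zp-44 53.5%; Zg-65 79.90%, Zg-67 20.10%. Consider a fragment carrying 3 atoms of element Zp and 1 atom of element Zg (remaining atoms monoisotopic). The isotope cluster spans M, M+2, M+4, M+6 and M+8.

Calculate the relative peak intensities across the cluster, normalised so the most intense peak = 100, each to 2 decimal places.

Element Zp pattern (n=3): 0.10054463 : 0.34704113 : 0.39928387 : 0.15313037
Element Zg pattern (n=1): 0.7990 : 0.2010
Convolve the two distributions (both contribute in 2-u steps):
  M: 0.10054463×0.7990 = 0.080335
  M+2: 0.10054463×0.2010 + 0.34704113×0.7990 = 0.297495
  M+4: 0.34704113×0.2010 + 0.39928387×0.7990 = 0.388783
  M+6: 0.39928387×0.2010 + 0.15313037×0.7990 = 0.202607
  M+8: 0.15313037×0.2010 = 0.030779
Scale to base peak (0.388783) = 100: 20.66 : 76.52 : 100.00 : 52.11 : 7.92

20.66 : 76.52 : 100.00 : 52.11 : 7.92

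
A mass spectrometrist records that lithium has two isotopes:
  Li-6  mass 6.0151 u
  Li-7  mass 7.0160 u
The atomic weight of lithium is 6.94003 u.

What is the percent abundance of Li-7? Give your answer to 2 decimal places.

92.41%

Writing the weighted mean with unknown fraction x of Li-6:
6.0151·x + 7.0160·(1 − x) = 6.94003
(6.0151 − 7.0160)·x = 6.94003 − 7.0160
x = -0.07597 / -1.0009 = 0.07590 → 7.59% Li-6, 92.41% Li-7.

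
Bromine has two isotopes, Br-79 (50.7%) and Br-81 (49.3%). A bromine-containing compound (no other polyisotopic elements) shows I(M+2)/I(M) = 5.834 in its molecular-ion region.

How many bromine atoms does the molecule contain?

6

With n Br atoms, P(M+2)/P(M) = C(n,1)·p^(n−1)q / p^n = n·q/p = n · 0.493/0.507.
n = 5.834 × 0.507/0.493 = 6.00 ≈ 6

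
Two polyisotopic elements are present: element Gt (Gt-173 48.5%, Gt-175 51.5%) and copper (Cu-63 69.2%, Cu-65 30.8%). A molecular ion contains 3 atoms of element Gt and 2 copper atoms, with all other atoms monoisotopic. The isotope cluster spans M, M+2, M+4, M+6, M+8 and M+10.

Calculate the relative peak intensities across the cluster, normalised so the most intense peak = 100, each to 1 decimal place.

Element Gt pattern (n=3): 0.11408412 : 0.36342262 : 0.38590238 : 0.13659088
Copper pattern (n=2): 0.478864 : 0.426272 : 0.094864
Convolve the two distributions (both contribute in 2-u steps):
  M: 0.11408412×0.478864 = 0.054631
  M+2: 0.11408412×0.426272 + 0.36342262×0.478864 = 0.222661
  M+4: 0.11408412×0.094864 + 0.36342262×0.426272 + 0.38590238×0.478864 = 0.350534
  M+6: 0.36342262×0.094864 + 0.38590238×0.426272 + 0.13659088×0.478864 = 0.264384
  M+8: 0.38590238×0.094864 + 0.13659088×0.426272 = 0.094833
  M+10: 0.13659088×0.094864 = 0.012958
Scale to base peak (0.350534) = 100: 15.6 : 63.5 : 100.0 : 75.4 : 27.1 : 3.7

15.6 : 63.5 : 100.0 : 75.4 : 27.1 : 3.7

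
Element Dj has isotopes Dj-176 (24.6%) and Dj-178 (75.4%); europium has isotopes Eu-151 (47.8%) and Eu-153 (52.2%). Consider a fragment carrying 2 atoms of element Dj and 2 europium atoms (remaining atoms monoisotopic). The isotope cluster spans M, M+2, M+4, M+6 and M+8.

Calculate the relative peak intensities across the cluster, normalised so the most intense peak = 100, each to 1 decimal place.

3.6 : 29.9 : 86.2 : 100.0 : 40.3

Element Dj pattern (n=2): 0.060516 : 0.370968 : 0.568516
Europium pattern (n=2): 0.228484 : 0.499032 : 0.272484
Convolve the two distributions (both contribute in 2-u steps):
  M: 0.060516×0.228484 = 0.013827
  M+2: 0.060516×0.499032 + 0.370968×0.228484 = 0.114960
  M+4: 0.060516×0.272484 + 0.370968×0.499032 + 0.568516×0.228484 = 0.331511
  M+6: 0.370968×0.272484 + 0.568516×0.499032 = 0.384791
  M+8: 0.568516×0.272484 = 0.154912
Scale to base peak (0.384791) = 100: 3.6 : 29.9 : 86.2 : 100.0 : 40.3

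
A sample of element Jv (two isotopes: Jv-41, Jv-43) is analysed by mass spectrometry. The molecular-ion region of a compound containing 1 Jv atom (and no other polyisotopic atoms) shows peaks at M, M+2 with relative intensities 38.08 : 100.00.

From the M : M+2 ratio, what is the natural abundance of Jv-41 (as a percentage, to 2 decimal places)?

Write p for the Jv-41 fraction. I(M+2)/I(M) = [C(1,1)·p^0·(1−p)] / p^1 = 1·(1−p)/p = 100.00/38.08 = 2.6261
(1−p)/p = 2.6261/1 = 2.6261  ⇒  p = 1/(1 + 2.6261) = 0.2758
Jv-41: 27.58%, Jv-43: 72.42%.

27.58%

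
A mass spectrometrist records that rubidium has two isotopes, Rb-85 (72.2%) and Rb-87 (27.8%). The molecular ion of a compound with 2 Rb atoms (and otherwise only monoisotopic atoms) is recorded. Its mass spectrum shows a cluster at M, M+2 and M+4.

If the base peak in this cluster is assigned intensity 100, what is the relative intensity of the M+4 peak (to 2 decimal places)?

14.83

Term probabilities: M 0.5213, M+2 0.4014, M+4 0.0773. Base peak = M.
P(M) = C(2,0) × 0.722^2 × 0.278^0 = 1 × 0.521284 × 1.0000 = 0.521284 (base)
P(M+4) = C(2,2) × 0.722^0 × 0.278^2 = 1 × 1.0000 × 0.077284 = 0.077284
Relative intensity = 0.077284 / 0.521284 × 100 = 14.83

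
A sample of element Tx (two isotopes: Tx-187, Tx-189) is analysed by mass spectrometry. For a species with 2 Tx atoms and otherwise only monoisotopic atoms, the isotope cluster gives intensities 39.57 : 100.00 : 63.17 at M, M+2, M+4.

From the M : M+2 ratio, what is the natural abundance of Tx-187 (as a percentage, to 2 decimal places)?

Write p for the Tx-187 fraction. I(M+2)/I(M) = [C(2,1)·p^1·(1−p)] / p^2 = 2·(1−p)/p = 100.00/39.57 = 2.5272
(1−p)/p = 2.5272/2 = 1.2636  ⇒  p = 1/(1 + 1.2636) = 0.4418
Tx-187: 44.18%, Tx-189: 55.82%.

44.18%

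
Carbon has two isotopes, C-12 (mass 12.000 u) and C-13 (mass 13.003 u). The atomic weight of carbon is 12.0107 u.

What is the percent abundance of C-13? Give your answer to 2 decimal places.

Let x be the fractional abundance of C-12; then C-13 has abundance 1 − x.
12.000·x + 13.003·(1 − x) = 12.0107
(12.000 − 13.003)·x = 12.0107 − 13.003
x = -0.9923 / -1.003 = 0.98933 → 98.93% C-12, 1.07% C-13.

1.07%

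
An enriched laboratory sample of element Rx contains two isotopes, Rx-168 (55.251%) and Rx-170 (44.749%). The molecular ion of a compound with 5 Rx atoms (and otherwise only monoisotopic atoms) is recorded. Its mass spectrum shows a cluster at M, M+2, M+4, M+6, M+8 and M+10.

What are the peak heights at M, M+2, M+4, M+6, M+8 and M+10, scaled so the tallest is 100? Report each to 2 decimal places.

15.24 : 61.73 : 100.00 : 80.99 : 32.80 : 5.31

The 5 Rx atoms are independent, so intensities follow the terms of (0.55251 + 0.44749)^5.
P(M) = 0.55251^5 = 0.051487
P(M+2) = 5 × 0.55251^4 × 0.44749^1 = 0.208504
P(M+4) = 10 × 0.55251^3 × 0.44749^2 = 0.337744
P(M+6) = 10 × 0.55251^2 × 0.44749^3 = 0.273546
P(M+8) = 5 × 0.55251^1 × 0.44749^4 = 0.110775
P(M+10) = 0.44749^5 = 0.017944
The M+4 peak is largest (0.337744); scaling to 100 gives 15.24 : 61.73 : 100.00 : 80.99 : 32.80 : 5.31.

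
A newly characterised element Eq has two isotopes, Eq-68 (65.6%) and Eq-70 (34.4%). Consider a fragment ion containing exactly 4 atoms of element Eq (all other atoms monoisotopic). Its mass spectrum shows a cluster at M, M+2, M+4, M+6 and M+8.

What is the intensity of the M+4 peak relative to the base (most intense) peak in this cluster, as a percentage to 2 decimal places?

(0.656 + 0.344)^4 gives M 0.1852, M+2 0.3884, M+4 0.3055, M+6 0.1068, M+8 0.0140; the largest is M+2.
P(M+2) = C(4,1) × 0.656^3 × 0.344^1 = 4 × 0.28230042 × 0.3440 = 0.388445 (base)
P(M+4) = C(4,2) × 0.656^2 × 0.344^2 = 6 × 0.430336 × 0.118336 = 0.305545
Relative intensity = 0.305545 / 0.388445 × 100 = 78.66

78.66%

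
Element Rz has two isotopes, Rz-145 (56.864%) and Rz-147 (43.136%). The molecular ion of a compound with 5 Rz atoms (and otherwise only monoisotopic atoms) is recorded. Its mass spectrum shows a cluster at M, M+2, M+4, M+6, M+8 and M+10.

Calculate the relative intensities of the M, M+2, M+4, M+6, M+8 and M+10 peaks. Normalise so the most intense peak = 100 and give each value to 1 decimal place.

17.4 : 65.9 : 100.0 : 75.9 : 28.8 : 4.4

The 5 Rz atoms are independent, so intensities follow the terms of (0.56864 + 0.43136)^5.
P(M) = 0.56864^5 = 0.059455
P(M+2) = 5 × 0.56864^4 × 0.43136^1 = 0.225507
P(M+4) = 10 × 0.56864^3 × 0.43136^2 = 0.342131
P(M+6) = 10 × 0.56864^2 × 0.43136^3 = 0.259534
P(M+8) = 5 × 0.56864^1 × 0.43136^4 = 0.098439
P(M+10) = 0.43136^5 = 0.014935
The M+4 peak is largest (0.342131); scaling to 100 gives 17.4 : 65.9 : 100.0 : 75.9 : 28.8 : 4.4.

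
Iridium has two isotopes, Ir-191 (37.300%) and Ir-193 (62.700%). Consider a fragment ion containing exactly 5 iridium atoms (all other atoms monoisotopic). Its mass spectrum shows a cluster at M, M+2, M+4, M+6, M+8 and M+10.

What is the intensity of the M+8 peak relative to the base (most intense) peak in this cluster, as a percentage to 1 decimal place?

Binomial terms of (0.37300 + 0.62700)^5: M 0.0072, M+2 0.0607, M+4 0.2040, M+6 0.3429, M+8 0.2882, M+10 0.0969 → M+6 is the base peak.
P(M+6) = C(5,3) × 0.37300^2 × 0.62700^3 = 10 × 0.139129 × 0.24649188 = 0.342942 (base)
P(M+8) = C(5,4) × 0.37300^1 × 0.62700^4 = 5 × 0.3730 × 0.15455041 = 0.288237
Relative intensity = 0.288237 / 0.342942 × 100 = 84.0

84.0%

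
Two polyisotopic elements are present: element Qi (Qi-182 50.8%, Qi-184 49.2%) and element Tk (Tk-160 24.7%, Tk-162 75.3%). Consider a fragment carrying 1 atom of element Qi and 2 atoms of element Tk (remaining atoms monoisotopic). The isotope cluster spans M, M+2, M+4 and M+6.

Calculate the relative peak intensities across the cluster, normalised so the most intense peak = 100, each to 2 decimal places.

Element Qi pattern (n=1): 0.5080 : 0.4920
Element Tk pattern (n=2): 0.061009 : 0.371982 : 0.567009
Convolve the two distributions (both contribute in 2-u steps):
  M: 0.5080×0.061009 = 0.030993
  M+2: 0.5080×0.371982 + 0.4920×0.061009 = 0.218983
  M+4: 0.5080×0.567009 + 0.4920×0.371982 = 0.471056
  M+6: 0.4920×0.567009 = 0.278968
Scale to base peak (0.471056) = 100: 6.58 : 46.49 : 100.00 : 59.22

6.58 : 46.49 : 100.00 : 59.22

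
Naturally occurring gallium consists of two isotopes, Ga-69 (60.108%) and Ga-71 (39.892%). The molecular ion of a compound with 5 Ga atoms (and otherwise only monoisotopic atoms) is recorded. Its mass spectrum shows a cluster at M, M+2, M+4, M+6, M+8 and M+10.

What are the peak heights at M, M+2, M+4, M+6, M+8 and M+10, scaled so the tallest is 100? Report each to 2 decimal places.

22.70 : 75.34 : 100.00 : 66.37 : 22.02 : 2.92

Each Ga atom is independently Ga-69 (p = 0.60108) or Ga-71 (q = 0.39892); the cluster is the binomial expansion (p + q)^5.
P(M) = 0.60108^5 = 0.078462
P(M+2) = 5 × 0.60108^4 × 0.39892^1 = 0.260366
P(M+4) = 10 × 0.60108^3 × 0.39892^2 = 0.345596
P(M+6) = 10 × 0.60108^2 × 0.39892^3 = 0.229362
P(M+8) = 5 × 0.60108^1 × 0.39892^4 = 0.076111
P(M+10) = 0.39892^5 = 0.010103
The M+4 peak is largest (0.345596); scaling to 100 gives 22.70 : 75.34 : 100.00 : 66.37 : 22.02 : 2.92.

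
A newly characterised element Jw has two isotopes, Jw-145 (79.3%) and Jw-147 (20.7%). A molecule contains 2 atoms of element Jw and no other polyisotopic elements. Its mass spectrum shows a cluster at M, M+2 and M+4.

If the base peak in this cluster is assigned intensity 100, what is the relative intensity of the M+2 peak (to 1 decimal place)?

52.2

(0.793 + 0.207)^2 gives M 0.6288, M+2 0.3283, M+4 0.0428; the largest is M.
P(M) = C(2,0) × 0.793^2 × 0.207^0 = 1 × 0.628849 × 1.0000 = 0.628849 (base)
P(M+2) = C(2,1) × 0.793^1 × 0.207^1 = 2 × 0.7930 × 0.2070 = 0.328302
Relative intensity = 0.328302 / 0.628849 × 100 = 52.2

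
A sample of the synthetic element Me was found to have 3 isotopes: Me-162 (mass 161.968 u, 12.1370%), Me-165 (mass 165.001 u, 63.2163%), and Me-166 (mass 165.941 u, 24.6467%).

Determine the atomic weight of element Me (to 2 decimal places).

164.86 u

Weight each isotope mass by its fractional abundance: 0.121370 × 161.968 + 0.632163 × 165.001 + 0.246467 × 165.941
= 19.6581 + 104.3075 + 40.8990 = 164.8646 u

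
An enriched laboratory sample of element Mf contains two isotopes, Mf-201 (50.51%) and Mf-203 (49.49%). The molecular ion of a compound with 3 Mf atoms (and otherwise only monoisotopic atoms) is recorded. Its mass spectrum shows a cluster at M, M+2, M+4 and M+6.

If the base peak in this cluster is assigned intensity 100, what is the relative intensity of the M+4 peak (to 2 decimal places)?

97.98

Term probabilities: M 0.1289, M+2 0.3788, M+4 0.3711, M+6 0.1212. Base peak = M+2.
P(M+2) = C(3,1) × 0.5051^2 × 0.4949^1 = 3 × 0.25512601 × 0.4949 = 0.378786 (base)
P(M+4) = C(3,2) × 0.5051^1 × 0.4949^2 = 3 × 0.5051 × 0.24492601 = 0.371136
Relative intensity = 0.371136 / 0.378786 × 100 = 97.98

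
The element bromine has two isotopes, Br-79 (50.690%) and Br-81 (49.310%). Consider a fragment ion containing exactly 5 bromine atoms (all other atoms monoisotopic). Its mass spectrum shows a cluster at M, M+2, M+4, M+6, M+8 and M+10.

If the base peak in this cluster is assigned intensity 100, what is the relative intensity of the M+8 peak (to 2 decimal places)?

47.31

Binomial terms of (0.50690 + 0.49310)^5: M 0.0335, M+2 0.1628, M+4 0.3167, M+6 0.3081, M+8 0.1498, M+10 0.0292 → M+4 is the base peak.
P(M+4) = C(5,2) × 0.50690^3 × 0.49310^2 = 10 × 0.13024674 × 0.24314761 = 0.316692 (base)
P(M+8) = C(5,4) × 0.50690^1 × 0.49310^4 = 5 × 0.5069 × 0.05912076 = 0.149842
Relative intensity = 0.149842 / 0.316692 × 100 = 47.31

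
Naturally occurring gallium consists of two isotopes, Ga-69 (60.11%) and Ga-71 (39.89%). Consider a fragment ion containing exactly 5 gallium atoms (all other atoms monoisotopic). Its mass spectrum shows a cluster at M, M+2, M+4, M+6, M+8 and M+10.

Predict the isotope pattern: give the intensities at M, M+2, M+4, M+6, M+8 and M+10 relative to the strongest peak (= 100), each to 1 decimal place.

Each Ga atom is independently Ga-69 (p = 0.6011) or Ga-71 (q = 0.3989); the cluster is the binomial expansion (p + q)^5.
P(M) = 0.6011^5 = 0.078475
P(M+2) = 5 × 0.6011^4 × 0.3989^1 = 0.260388
P(M+4) = 10 × 0.6011^3 × 0.3989^2 = 0.345596
P(M+6) = 10 × 0.6011^2 × 0.3989^3 = 0.229343
P(M+8) = 5 × 0.6011^1 × 0.3989^4 = 0.076098
P(M+10) = 0.3989^5 = 0.010100
The M+4 peak is largest (0.345596); scaling to 100 gives 22.7 : 75.3 : 100.0 : 66.4 : 22.0 : 2.9.

22.7 : 75.3 : 100.0 : 66.4 : 22.0 : 2.9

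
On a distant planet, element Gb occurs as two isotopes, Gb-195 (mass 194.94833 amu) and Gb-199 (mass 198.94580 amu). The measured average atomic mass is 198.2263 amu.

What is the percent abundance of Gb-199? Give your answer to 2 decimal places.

82.00%

With x = fraction of Gb-195 (so Gb-199 is 1 − x):
194.94833·x + 198.94580·(1 − x) = 198.2263
(194.94833 − 198.94580)·x = 198.2263 − 198.94580
x = -0.71950 / -3.99747 = 0.17999 → 18.00% Gb-195, 82.00% Gb-199.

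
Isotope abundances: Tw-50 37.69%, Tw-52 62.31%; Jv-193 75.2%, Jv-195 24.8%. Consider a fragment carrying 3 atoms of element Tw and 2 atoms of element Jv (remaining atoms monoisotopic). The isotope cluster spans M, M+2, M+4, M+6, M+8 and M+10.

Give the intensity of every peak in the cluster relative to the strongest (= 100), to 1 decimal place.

8.6 : 48.5 : 100.0 : 90.4 : 33.4 : 4.2

Element Tw pattern (n=3): 0.05354001 : 0.26554081 : 0.43899836 : 0.24192082
Element Jv pattern (n=2): 0.565504 : 0.372992 : 0.061504
Convolve the two distributions (both contribute in 2-u steps):
  M: 0.05354001×0.565504 = 0.030277
  M+2: 0.05354001×0.372992 + 0.26554081×0.565504 = 0.170134
  M+4: 0.05354001×0.061504 + 0.26554081×0.372992 + 0.43899836×0.565504 = 0.350593
  M+6: 0.26554081×0.061504 + 0.43899836×0.372992 + 0.24192082×0.565504 = 0.316882
  M+8: 0.43899836×0.061504 + 0.24192082×0.372992 = 0.117235
  M+10: 0.24192082×0.061504 = 0.014879
Scale to base peak (0.350593) = 100: 8.6 : 48.5 : 100.0 : 90.4 : 33.4 : 4.2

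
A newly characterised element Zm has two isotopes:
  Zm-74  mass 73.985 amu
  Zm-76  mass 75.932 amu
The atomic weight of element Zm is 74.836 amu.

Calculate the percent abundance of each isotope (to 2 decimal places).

Writing the weighted mean with unknown fraction x of Zm-74:
73.985·x + 75.932·(1 − x) = 74.836
(73.985 − 75.932)·x = 74.836 − 75.932
x = -1.096 / -1.947 = 0.56292 → 56.29% Zm-74, 43.71% Zm-76.

Zm-74: 56.29%, Zm-76: 43.71%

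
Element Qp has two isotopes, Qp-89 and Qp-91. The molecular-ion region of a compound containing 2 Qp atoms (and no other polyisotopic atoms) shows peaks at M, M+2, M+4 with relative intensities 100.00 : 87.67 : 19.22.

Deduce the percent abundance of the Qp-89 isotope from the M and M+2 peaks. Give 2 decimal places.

69.52%

If p is the fraction of Qp that is Qp-89, then I(M+2)/I(M) = [C(2,1)·p^1·(1−p)] / p^2 = 2·(1−p)/p = 87.67/100.00 = 0.8767
(1−p)/p = 0.8767/2 = 0.4384  ⇒  p = 1/(1 + 0.4384) = 0.6952
Qp-89: 69.52%, Qp-91: 30.48%.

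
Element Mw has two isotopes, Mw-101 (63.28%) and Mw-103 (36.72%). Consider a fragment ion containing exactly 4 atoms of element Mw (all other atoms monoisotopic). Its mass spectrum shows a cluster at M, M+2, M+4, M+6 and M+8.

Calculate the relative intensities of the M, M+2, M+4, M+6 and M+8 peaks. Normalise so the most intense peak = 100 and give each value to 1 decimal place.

43.1 : 100.0 : 87.0 : 33.7 : 4.9

Expanding (0.6328 + 0.3672)^4:
P(M) = 0.6328^4 = 0.160349
P(M+2) = 4 × 0.6328^3 × 0.3672^1 = 0.372188
P(M+4) = 6 × 0.6328^2 × 0.3672^2 = 0.323959
P(M+6) = 4 × 0.6328^1 × 0.3672^3 = 0.125324
P(M+8) = 0.3672^4 = 0.018181
The M+2 peak is largest (0.372188); scaling to 100 gives 43.1 : 100.0 : 87.0 : 33.7 : 4.9.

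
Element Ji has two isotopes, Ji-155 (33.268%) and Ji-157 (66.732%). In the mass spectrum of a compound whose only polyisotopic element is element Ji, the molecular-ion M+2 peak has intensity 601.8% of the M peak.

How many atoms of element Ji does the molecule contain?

The M+2/M ratio from n Ji atoms is n · q/p = n · 0.66732/0.33268.
n = 6.018 × 0.33268/0.66732 = 3.00 ≈ 3

3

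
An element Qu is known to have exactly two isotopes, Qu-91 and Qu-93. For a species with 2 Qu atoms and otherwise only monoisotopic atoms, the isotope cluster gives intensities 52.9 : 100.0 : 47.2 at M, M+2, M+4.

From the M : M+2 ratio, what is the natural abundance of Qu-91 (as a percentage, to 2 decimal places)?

Let p = fractional abundance of Qu-91. I(M+2)/I(M) = [C(2,1)·p^1·(1−p)] / p^2 = 2·(1−p)/p = 100.0/52.9 = 1.8904
(1−p)/p = 1.8904/2 = 0.9452  ⇒  p = 1/(1 + 0.9452) = 0.5141
Qu-91: 51.41%, Qu-93: 48.59%.

51.41%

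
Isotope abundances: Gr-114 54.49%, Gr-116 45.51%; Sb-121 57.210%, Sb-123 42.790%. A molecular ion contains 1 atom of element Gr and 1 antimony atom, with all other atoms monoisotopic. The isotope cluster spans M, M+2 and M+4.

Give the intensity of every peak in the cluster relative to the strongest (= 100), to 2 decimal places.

63.17 : 100.00 : 39.46

Element Gr pattern (n=1): 0.5449 : 0.4551
Antimony pattern (n=1): 0.5721 : 0.4279
Convolve the two distributions (both contribute in 2-u steps):
  M: 0.5449×0.5721 = 0.311737
  M+2: 0.5449×0.4279 + 0.4551×0.5721 = 0.493525
  M+4: 0.4551×0.4279 = 0.194737
Scale to base peak (0.493525) = 100: 63.17 : 100.00 : 39.46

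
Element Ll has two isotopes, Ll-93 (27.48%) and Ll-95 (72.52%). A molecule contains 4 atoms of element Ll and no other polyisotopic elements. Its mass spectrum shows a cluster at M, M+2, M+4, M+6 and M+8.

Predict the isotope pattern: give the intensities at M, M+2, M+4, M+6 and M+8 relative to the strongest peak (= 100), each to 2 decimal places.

1.36 : 14.36 : 56.84 : 100.00 : 65.98

The 4 Ll atoms are independent, so intensities follow the terms of (0.2748 + 0.7252)^4.
P(M) = 0.2748^4 = 0.005703
P(M+2) = 4 × 0.2748^3 × 0.7252^1 = 0.060196
P(M+4) = 6 × 0.2748^2 × 0.7252^2 = 0.238287
P(M+6) = 4 × 0.2748^1 × 0.7252^3 = 0.419228
P(M+8) = 0.7252^4 = 0.276587
The M+6 peak is largest (0.419228); scaling to 100 gives 1.36 : 14.36 : 56.84 : 100.00 : 65.98.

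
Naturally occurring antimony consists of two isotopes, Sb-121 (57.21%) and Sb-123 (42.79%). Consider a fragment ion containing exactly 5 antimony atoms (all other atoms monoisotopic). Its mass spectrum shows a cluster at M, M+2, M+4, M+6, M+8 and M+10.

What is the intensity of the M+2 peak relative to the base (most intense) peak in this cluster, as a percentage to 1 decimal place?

Binomial terms of (0.5721 + 0.4279)^5: M 0.0613, M+2 0.2292, M+4 0.3428, M+6 0.2564, M+8 0.0959, M+10 0.0143 → M+4 is the base peak.
P(M+4) = C(5,2) × 0.5721^3 × 0.4279^2 = 10 × 0.18724742 × 0.18309841 = 0.342847 (base)
P(M+2) = C(5,1) × 0.5721^4 × 0.4279^1 = 5 × 0.10712425 × 0.4279 = 0.229192
Relative intensity = 0.229192 / 0.342847 × 100 = 66.8

66.8%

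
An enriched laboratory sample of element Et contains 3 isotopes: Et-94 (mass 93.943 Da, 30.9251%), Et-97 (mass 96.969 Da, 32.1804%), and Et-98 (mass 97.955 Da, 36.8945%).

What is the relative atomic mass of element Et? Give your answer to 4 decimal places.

96.3970 Da

Weight each isotope mass by its fractional abundance: 0.309251 × 93.943 + 0.321804 × 96.969 + 0.368945 × 97.955
= 29.05197 + 31.20501 + 36.14001 = 96.39699 Da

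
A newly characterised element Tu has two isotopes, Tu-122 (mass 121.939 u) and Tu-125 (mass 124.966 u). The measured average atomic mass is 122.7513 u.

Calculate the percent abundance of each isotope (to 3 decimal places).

Let x be the fractional abundance of Tu-122; then Tu-125 has abundance 1 − x.
121.939·x + 124.966·(1 − x) = 122.7513
(121.939 − 124.966)·x = 122.7513 − 124.966
x = -2.2147 / -3.027 = 0.73165 → 73.165% Tu-122, 26.835% Tu-125.

Tu-122: 73.165%, Tu-125: 26.835%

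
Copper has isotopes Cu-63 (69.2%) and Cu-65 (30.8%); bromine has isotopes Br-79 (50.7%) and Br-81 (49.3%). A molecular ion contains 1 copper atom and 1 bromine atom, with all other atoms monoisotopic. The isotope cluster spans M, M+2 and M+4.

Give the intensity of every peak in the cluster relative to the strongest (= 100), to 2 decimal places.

Copper pattern (n=1): 0.6920 : 0.3080
Bromine pattern (n=1): 0.5070 : 0.4930
Convolve the two distributions (both contribute in 2-u steps):
  M: 0.6920×0.5070 = 0.350844
  M+2: 0.6920×0.4930 + 0.3080×0.5070 = 0.497312
  M+4: 0.3080×0.4930 = 0.151844
Scale to base peak (0.497312) = 100: 70.55 : 100.00 : 30.53

70.55 : 100.00 : 30.53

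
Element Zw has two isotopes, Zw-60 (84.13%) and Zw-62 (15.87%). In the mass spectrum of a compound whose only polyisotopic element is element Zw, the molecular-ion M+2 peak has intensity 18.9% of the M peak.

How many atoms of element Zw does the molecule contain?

For n independent Zw atoms, I(M+2)/I(M) = n · (abundance Zw-62) / (abundance Zw-60) = n · 0.1587/0.8413.
n = 0.189 × 0.8413/0.1587 = 1.00 ≈ 1

1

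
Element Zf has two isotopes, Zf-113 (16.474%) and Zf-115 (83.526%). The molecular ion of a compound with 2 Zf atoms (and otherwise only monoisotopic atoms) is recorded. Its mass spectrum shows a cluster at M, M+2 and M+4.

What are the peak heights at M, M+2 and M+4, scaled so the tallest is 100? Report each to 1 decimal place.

The 2 Zf atoms are independent, so intensities follow the terms of (0.16474 + 0.83526)^2.
P(M) = 0.16474^2 = 0.027139
P(M+2) = 2 × 0.16474^1 × 0.83526^1 = 0.275201
P(M+4) = 0.83526^2 = 0.697659
The M+4 peak is largest (0.697659); scaling to 100 gives 3.9 : 39.4 : 100.0.

3.9 : 39.4 : 100.0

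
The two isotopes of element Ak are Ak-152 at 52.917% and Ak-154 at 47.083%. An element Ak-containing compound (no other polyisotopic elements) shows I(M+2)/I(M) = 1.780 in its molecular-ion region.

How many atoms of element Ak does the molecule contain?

2

The M+2/M ratio from n Ak atoms is n · q/p = n · 0.47083/0.52917.
n = 1.780 × 0.52917/0.47083 = 2.00 ≈ 2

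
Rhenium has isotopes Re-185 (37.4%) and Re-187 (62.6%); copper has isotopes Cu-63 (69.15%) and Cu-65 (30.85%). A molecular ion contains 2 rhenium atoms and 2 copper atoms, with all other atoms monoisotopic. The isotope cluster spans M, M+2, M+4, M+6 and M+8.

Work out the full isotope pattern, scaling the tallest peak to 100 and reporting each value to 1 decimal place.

16.7 : 70.8 : 100.0 : 52.9 : 9.3

Rhenium pattern (n=2): 0.139876 : 0.468248 : 0.391876
Copper pattern (n=2): 0.47817225 : 0.4266555 : 0.09517225
Convolve the two distributions (both contribute in 2-u steps):
  M: 0.139876×0.47817225 = 0.066885
  M+2: 0.139876×0.4266555 + 0.468248×0.47817225 = 0.283582
  M+4: 0.139876×0.09517225 + 0.468248×0.4266555 + 0.391876×0.47817225 = 0.400477
  M+6: 0.468248×0.09517225 + 0.391876×0.4266555 = 0.211760
  M+8: 0.391876×0.09517225 = 0.037296
Scale to base peak (0.400477) = 100: 16.7 : 70.8 : 100.0 : 52.9 : 9.3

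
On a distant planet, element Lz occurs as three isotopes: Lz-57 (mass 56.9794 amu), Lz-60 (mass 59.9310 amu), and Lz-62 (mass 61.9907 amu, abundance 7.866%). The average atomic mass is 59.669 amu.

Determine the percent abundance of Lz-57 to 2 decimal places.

14.37%

The remaining 92.134% is split between Lz-57 (fraction x) and Lz-60 (fraction 0.92134 − x).
Substituting: 56.9794x + 59.9310(0.92134 − x) = 54.792811538
(56.9794 − 59.9310)x = -0.424016002  ⇒  x = 0.14366, y = 0.77768
Lz-57: 14.37%, Lz-60: 77.77%.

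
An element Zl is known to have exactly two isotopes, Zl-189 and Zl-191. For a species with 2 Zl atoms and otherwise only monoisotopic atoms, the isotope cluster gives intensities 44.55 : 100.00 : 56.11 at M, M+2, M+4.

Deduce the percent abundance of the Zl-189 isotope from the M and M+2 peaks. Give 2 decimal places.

47.12%

Let p = fractional abundance of Zl-189. I(M+2)/I(M) = [C(2,1)·p^1·(1−p)] / p^2 = 2·(1−p)/p = 100.00/44.55 = 2.2447
(1−p)/p = 2.2447/2 = 1.1223  ⇒  p = 1/(1 + 1.1223) = 0.4712
Zl-189: 47.12%, Zl-191: 52.88%.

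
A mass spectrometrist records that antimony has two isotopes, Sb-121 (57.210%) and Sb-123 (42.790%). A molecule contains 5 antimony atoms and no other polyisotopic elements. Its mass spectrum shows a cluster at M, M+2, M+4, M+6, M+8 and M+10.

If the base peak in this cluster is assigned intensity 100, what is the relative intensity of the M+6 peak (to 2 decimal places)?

74.79

Binomial terms of (0.57210 + 0.42790)^5: M 0.0613, M+2 0.2292, M+4 0.3428, M+6 0.2564, M+8 0.0959, M+10 0.0143 → M+4 is the base peak.
P(M+4) = C(5,2) × 0.57210^3 × 0.42790^2 = 10 × 0.18724742 × 0.18309841 = 0.342847 (base)
P(M+6) = C(5,3) × 0.57210^2 × 0.42790^3 = 10 × 0.32729841 × 0.07834781 = 0.256431
Relative intensity = 0.256431 / 0.342847 × 100 = 74.79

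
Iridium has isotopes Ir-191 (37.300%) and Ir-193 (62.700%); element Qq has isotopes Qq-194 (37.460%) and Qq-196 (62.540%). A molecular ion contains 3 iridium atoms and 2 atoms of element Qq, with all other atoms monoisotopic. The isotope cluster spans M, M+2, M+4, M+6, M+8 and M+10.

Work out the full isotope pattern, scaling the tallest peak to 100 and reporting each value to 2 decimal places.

2.12 : 17.79 : 59.65 : 100.00 : 83.82 : 28.10

Iridium pattern (n=3): 0.05189512 : 0.26170165 : 0.43991135 : 0.24649188
Element Qq pattern (n=2): 0.14032516 : 0.46854968 : 0.39112516
Convolve the two distributions (both contribute in 2-u steps):
  M: 0.05189512×0.14032516 = 0.007282
  M+2: 0.05189512×0.46854968 + 0.26170165×0.14032516 = 0.061039
  M+4: 0.05189512×0.39112516 + 0.26170165×0.46854968 + 0.43991135×0.14032516 = 0.204648
  M+6: 0.26170165×0.39112516 + 0.43991135×0.46854968 + 0.24649188×0.14032516 = 0.343067
  M+8: 0.43991135×0.39112516 + 0.24649188×0.46854968 = 0.287554
  M+10: 0.24649188×0.39112516 = 0.096409
Scale to base peak (0.343067) = 100: 2.12 : 17.79 : 59.65 : 100.00 : 83.82 : 28.10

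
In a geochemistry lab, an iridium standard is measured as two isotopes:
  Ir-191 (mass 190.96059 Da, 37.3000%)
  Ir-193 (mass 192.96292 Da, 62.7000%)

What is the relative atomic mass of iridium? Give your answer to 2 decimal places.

192.22 Da

Ar = Σ fᵢ·mᵢ = 0.373000 × 190.96059 + 0.627000 × 192.96292
= 71.228300 + 120.987751 = 192.216051 Da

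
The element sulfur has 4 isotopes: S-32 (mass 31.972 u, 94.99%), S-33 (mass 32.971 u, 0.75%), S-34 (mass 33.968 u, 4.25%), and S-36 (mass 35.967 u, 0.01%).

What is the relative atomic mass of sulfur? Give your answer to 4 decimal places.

32.0647 u

Weight each isotope mass by its fractional abundance: 0.9499 × 31.972 + 0.0075 × 32.971 + 0.0425 × 33.968 + 0.0001 × 35.967
= 30.37020 + 0.24728 + 1.44364 + 0.00360 = 32.06472 u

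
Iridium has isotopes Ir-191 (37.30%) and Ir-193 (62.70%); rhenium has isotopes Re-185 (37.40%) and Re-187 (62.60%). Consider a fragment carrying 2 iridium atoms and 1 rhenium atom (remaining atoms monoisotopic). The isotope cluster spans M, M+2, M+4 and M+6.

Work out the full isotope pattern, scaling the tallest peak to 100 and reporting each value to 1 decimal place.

11.8 : 59.6 : 100.0 : 56.0

Iridium pattern (n=2): 0.139129 : 0.467742 : 0.393129
Rhenium pattern (n=1): 0.3740 : 0.6260
Convolve the two distributions (both contribute in 2-u steps):
  M: 0.139129×0.3740 = 0.052034
  M+2: 0.139129×0.6260 + 0.467742×0.3740 = 0.262030
  M+4: 0.467742×0.6260 + 0.393129×0.3740 = 0.439837
  M+6: 0.393129×0.6260 = 0.246099
Scale to base peak (0.439837) = 100: 11.8 : 59.6 : 100.0 : 56.0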